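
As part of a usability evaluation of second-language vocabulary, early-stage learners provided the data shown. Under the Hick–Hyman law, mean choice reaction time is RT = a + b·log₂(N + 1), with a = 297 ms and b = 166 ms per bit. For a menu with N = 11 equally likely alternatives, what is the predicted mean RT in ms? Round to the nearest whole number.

892

log₂(11 + 1) = log₂(12) = 3.5850.
RT = 297 + 166 × 3.5850 = 297 + 595.1100 = 892.1100 ms.
≈ 892 ms.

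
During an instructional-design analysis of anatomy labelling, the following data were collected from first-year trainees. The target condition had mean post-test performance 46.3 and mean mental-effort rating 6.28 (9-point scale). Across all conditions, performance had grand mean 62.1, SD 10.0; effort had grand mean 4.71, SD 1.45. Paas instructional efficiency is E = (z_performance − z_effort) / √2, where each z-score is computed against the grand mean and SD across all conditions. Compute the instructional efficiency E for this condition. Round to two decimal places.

-1.88

z_performance = (46.3 − 62.1) / 10.0 = -15.8000 / 10.0 = -1.5800.
z_effort = (6.28 − 4.71) / 1.45 = 1.5700 / 1.45 = 1.0828.
z_P − z_E = -1.5800 − 1.0828 = -2.6628.
E = -2.6628 / √2 = -2.6628 / 1.41421 = -1.8829 ≈ -1.88.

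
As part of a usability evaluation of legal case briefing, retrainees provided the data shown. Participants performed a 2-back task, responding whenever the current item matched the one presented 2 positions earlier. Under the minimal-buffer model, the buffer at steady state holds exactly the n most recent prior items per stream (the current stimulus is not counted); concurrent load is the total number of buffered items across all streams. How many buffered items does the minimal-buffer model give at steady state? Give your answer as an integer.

The buffer holds the 2 most recent prior items.
Steady-state concurrent load = 2 items.

2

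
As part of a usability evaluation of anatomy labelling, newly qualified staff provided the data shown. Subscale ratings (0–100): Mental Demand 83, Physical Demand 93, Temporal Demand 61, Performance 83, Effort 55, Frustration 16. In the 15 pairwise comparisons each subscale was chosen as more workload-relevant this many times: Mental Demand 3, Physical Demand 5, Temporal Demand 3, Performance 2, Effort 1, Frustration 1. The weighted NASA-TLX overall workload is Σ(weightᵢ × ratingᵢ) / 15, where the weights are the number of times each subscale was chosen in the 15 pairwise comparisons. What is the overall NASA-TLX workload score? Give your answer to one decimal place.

75.6

The tallies are the weights (they sum to 15).
Weighted sum = 3·83 + 5·93 + 3·61 + 2·83 + 1·55 + 1·16
            = 249 + 465 + 183 + 166 + 55 + 16 = 1134.
Overall workload = 1134 / 15 = 75.6000 ≈ 75.6.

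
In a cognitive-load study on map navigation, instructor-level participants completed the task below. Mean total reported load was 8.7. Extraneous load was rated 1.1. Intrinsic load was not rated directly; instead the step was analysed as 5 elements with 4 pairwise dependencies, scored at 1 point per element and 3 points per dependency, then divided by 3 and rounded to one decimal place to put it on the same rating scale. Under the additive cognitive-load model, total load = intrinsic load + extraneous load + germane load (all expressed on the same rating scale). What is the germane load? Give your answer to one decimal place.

Intrinsic (element-interactivity): (5 × 1 + 4 × 3) / 3 = 17 / 3 = 5.6667 → 5.7.
germane load = total − intrinsic − extraneous
             = 8.7 − 5.7 − 1.1 = 1.9.

1.9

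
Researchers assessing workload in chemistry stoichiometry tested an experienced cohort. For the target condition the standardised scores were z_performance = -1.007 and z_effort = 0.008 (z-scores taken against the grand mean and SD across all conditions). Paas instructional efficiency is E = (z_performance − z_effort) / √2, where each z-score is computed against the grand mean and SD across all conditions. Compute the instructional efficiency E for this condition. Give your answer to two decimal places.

-0.72

z_P − z_E = -1.007 − 0.008 = -1.0150.
E = -1.0150 / √2 = -1.0150 / 1.41421 = -0.7177 ≈ -0.72.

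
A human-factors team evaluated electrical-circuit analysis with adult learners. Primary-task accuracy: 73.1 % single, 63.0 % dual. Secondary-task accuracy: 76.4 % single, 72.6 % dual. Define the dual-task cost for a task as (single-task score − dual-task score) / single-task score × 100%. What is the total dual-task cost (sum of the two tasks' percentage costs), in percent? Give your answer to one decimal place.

18.8

Primary cost = (73.1 − 63.0) / 73.1 × 100% = 13.8167%.
Secondary cost = (76.4 − 72.6) / 76.4 × 100% = 4.9738%.
Total = 13.8167% + 4.9738% = 18.7905% ≈ 18.8%.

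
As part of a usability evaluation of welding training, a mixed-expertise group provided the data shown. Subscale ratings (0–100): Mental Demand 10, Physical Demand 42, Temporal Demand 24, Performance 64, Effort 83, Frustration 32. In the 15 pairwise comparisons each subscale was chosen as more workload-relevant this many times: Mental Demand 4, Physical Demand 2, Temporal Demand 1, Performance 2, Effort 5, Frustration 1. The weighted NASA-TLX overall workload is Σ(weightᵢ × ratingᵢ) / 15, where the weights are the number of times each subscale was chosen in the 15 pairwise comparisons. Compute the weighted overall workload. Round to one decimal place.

The tallies are the weights (they sum to 15).
Weighted sum = 4·10 + 2·42 + 1·24 + 2·64 + 5·83 + 1·32
            = 40 + 84 + 24 + 128 + 415 + 32 = 723.
Overall workload = 723 / 15 = 48.2000 ≈ 48.2.

48.2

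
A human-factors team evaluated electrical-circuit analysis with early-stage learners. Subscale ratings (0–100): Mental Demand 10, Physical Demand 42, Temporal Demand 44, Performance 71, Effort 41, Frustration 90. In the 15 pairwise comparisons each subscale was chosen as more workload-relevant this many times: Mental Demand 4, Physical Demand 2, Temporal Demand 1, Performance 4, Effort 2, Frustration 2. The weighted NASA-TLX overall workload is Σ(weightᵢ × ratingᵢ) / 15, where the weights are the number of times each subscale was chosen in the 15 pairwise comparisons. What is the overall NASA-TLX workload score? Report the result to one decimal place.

The tallies are the weights (they sum to 15).
Weighted sum = 4·10 + 2·42 + 1·44 + 4·71 + 2·41 + 2·90
            = 40 + 84 + 44 + 284 + 82 + 180 = 714.
Overall workload = 714 / 15 = 47.6000 ≈ 47.6.

47.6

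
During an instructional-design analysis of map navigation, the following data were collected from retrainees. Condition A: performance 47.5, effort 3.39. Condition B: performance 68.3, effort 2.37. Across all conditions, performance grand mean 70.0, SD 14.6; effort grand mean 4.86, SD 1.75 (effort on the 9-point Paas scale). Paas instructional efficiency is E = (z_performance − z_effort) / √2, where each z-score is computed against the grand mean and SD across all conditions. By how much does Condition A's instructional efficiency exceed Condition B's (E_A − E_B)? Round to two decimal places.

-1.42

Condition A: z_P = (47.5 − 70.0)/14.6 = -1.5411; z_E = (3.39 − 4.86)/1.75 = -0.8400; E_A = (-1.5411 − (-0.8400))/√2 = -0.4958.
Condition B: z_P = (68.3 − 70.0)/14.6 = -0.1164; z_E = (2.37 − 4.86)/1.75 = -1.4229; E_B = (-0.1164 − (-1.4229))/√2 = 0.9238.
E_A − E_B = -0.4958 − 0.9238 = -1.4196 ≈ -1.42.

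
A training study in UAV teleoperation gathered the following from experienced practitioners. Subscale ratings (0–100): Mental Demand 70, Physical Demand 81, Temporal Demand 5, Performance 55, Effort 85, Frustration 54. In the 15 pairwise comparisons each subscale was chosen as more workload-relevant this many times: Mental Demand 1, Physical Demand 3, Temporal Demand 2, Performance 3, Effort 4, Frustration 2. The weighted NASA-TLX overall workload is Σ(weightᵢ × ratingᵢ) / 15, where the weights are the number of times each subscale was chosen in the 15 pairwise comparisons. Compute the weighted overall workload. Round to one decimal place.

The tallies are the weights (they sum to 15).
Weighted sum = 1·70 + 3·81 + 2·5 + 3·55 + 4·85 + 2·54
            = 70 + 243 + 10 + 165 + 340 + 108 = 936.
Overall workload = 936 / 15 = 62.4000 ≈ 62.4.

62.4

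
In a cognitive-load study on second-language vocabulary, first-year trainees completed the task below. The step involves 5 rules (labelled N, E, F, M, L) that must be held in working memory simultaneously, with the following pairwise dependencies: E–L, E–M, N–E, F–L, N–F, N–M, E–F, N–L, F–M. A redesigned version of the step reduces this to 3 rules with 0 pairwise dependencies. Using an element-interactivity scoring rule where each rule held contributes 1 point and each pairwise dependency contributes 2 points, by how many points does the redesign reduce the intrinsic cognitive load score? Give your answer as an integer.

Original: 5 × 1 + 9 × 2 = 5 + 18 = 23.
Redesigned: 3 × 1 + 0 × 2 = 3 + 0 = 3.
Reduction = 23 − 3 = 20.

20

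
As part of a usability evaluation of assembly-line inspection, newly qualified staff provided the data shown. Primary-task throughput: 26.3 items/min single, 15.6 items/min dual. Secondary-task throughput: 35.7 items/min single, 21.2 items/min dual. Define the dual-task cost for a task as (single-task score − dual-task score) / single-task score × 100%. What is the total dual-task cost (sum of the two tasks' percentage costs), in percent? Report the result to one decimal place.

Primary cost = (26.3 − 15.6) / 26.3 × 100% = 40.6844%.
Secondary cost = (35.7 − 21.2) / 35.7 × 100% = 40.6162%.
Total = 40.6844% + 40.6162% = 81.3006% ≈ 81.3%.

81.3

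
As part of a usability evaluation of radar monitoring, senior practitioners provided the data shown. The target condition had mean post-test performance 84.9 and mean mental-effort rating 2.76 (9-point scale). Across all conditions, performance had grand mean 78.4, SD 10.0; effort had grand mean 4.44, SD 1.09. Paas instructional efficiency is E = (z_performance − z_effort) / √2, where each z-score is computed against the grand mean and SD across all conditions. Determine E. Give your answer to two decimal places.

1.55

z_performance = (84.9 − 78.4) / 10.0 = 6.5000 / 10.0 = 0.6500.
z_effort = (2.76 − 4.44) / 1.09 = -1.6800 / 1.09 = -1.5413.
z_P − z_E = 0.6500 − (-1.5413) = 2.1913.
E = 2.1913 / √2 = 2.1913 / 1.41421 = 1.5495 ≈ 1.55.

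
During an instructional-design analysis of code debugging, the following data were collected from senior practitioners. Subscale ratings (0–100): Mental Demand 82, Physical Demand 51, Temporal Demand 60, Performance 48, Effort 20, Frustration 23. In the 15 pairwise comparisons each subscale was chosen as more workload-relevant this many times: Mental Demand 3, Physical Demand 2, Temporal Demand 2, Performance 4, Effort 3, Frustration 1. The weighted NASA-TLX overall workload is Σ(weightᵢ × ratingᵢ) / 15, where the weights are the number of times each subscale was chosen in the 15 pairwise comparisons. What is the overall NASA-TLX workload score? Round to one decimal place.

49.5

The tallies are the weights (they sum to 15).
Weighted sum = 3·82 + 2·51 + 2·60 + 4·48 + 3·20 + 1·23
            = 246 + 102 + 120 + 192 + 60 + 23 = 743.
Overall workload = 743 / 15 = 49.5333 ≈ 49.5.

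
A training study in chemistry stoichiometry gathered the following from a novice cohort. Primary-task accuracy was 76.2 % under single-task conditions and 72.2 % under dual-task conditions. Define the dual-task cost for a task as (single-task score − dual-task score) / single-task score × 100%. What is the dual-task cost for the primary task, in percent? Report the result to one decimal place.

5.2

Cost = (76.2 − 72.2) / 76.2 × 100%
     = 4.0000 / 76.2 × 100% = 5.2493%.
≈ 5.2%.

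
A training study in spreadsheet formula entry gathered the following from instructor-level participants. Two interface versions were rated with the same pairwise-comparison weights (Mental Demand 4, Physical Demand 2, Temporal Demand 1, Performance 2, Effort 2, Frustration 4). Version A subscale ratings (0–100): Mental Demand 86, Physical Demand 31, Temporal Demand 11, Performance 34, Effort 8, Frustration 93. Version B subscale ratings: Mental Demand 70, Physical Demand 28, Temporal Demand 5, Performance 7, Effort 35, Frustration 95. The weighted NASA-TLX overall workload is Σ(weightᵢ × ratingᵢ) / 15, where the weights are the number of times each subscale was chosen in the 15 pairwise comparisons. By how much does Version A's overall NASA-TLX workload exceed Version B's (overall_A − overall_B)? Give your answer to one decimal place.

Version A weighted sum = 4·86 + 2·31 + 1·11 + 2·34 + 2·8 + 4·93 = 344 + 62 + 11 + 68 + 16 + 372 = 873; overall_A = 873/15 = 58.2000.
Version B weighted sum = 4·70 + 2·28 + 1·5 + 2·7 + 2·35 + 4·95 = 280 + 56 + 5 + 14 + 70 + 380 = 805; overall_B = 805/15 = 53.6667.
Difference = 58.2000 − 53.6667 = 4.5333 ≈ 4.5.

4.5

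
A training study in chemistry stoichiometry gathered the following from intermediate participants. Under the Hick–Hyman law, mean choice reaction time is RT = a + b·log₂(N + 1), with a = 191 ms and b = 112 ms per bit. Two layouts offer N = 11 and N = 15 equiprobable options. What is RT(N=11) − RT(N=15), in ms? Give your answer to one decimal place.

-46.5

RT(11) = 191 + 112·log₂(12) = 191 + 112·3.5850 = 592.5200 ms.
RT(15) = 191 + 112·log₂(16) = 191 + 112·4.0000 = 639.0000 ms.
Difference = 592.5200 − 639.0000 = -46.4800 ≈ -46.5 ms.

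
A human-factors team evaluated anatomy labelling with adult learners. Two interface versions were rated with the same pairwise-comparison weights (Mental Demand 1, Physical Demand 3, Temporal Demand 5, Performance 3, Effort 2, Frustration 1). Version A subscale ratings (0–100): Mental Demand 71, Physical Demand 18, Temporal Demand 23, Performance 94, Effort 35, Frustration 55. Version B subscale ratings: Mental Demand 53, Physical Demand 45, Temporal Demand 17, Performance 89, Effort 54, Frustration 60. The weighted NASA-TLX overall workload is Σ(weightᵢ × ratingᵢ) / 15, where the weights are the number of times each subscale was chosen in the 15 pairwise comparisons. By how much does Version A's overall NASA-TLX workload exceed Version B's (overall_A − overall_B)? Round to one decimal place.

-4.1

Version A weighted sum = 1·71 + 3·18 + 5·23 + 3·94 + 2·35 + 1·55 = 71 + 54 + 115 + 282 + 70 + 55 = 647; overall_A = 647/15 = 43.1333.
Version B weighted sum = 1·53 + 3·45 + 5·17 + 3·89 + 2·54 + 1·60 = 53 + 135 + 85 + 267 + 108 + 60 = 708; overall_B = 708/15 = 47.2000.
Difference = 43.1333 − 47.2000 = -4.0667 ≈ -4.1.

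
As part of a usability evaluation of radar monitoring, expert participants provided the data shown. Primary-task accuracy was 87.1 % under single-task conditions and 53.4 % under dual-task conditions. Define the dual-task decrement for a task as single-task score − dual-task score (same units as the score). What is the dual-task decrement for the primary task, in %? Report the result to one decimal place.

Decrement = 87.1 − 53.4 = 33.7000 % ≈ 33.7 %.

33.7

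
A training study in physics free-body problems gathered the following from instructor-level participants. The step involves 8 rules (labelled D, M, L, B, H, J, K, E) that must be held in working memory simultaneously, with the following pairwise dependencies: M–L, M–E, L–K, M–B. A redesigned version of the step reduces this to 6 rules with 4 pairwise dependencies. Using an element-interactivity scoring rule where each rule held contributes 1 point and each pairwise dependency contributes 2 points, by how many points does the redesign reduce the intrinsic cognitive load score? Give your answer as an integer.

2

Original: 8 × 1 + 4 × 2 = 8 + 8 = 16.
Redesigned: 6 × 1 + 4 × 2 = 6 + 8 = 14.
Reduction = 16 − 14 = 2.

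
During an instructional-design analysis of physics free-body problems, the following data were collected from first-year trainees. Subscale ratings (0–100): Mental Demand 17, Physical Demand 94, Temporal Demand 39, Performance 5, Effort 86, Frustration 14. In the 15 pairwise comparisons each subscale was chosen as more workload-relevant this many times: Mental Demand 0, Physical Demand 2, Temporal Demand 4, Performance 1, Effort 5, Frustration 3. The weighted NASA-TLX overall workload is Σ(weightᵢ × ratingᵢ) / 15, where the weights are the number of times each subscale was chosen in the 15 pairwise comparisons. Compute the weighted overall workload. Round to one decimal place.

54.7

The tallies are the weights (they sum to 15).
Weighted sum = 0·17 + 2·94 + 4·39 + 1·5 + 5·86 + 3·14
            = 0 + 188 + 156 + 5 + 430 + 42 = 821.
Overall workload = 821 / 15 = 54.7333 ≈ 54.7.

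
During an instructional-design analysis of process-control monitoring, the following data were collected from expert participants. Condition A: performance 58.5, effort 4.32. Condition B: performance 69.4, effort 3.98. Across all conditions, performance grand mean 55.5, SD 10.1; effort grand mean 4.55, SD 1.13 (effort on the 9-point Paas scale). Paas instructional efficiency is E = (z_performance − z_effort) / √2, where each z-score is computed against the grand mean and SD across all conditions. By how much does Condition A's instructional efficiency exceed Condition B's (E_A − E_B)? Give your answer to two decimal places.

-0.98

Condition A: z_P = (58.5 − 55.5)/10.1 = 0.2970; z_E = (4.32 − 4.55)/1.13 = -0.2035; E_A = (0.2970 − (-0.2035))/√2 = 0.3539.
Condition B: z_P = (69.4 − 55.5)/10.1 = 1.3762; z_E = (3.98 − 4.55)/1.13 = -0.5044; E_B = (1.3762 − (-0.5044))/√2 = 1.3298.
E_A − E_B = 0.3539 − 1.3298 = -0.9759 ≈ -0.98.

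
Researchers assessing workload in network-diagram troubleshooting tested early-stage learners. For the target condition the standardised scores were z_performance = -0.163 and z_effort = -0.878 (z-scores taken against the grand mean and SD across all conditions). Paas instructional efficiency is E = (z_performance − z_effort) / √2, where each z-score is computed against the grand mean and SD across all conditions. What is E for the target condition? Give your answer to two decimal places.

z_P − z_E = -0.163 − (-0.878) = 0.7150.
E = 0.7150 / √2 = 0.7150 / 1.41421 = 0.5056 ≈ 0.51.

0.51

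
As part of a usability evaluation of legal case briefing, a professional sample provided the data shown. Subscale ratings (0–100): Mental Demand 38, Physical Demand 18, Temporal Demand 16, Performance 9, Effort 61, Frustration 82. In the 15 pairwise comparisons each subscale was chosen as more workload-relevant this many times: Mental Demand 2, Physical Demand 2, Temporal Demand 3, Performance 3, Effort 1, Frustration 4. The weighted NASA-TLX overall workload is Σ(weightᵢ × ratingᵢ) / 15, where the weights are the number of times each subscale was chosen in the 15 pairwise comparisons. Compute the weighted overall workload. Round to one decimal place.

The tallies are the weights (they sum to 15).
Weighted sum = 2·38 + 2·18 + 3·16 + 3·9 + 1·61 + 4·82
            = 76 + 36 + 48 + 27 + 61 + 328 = 576.
Overall workload = 576 / 15 = 38.4000 ≈ 38.4.

38.4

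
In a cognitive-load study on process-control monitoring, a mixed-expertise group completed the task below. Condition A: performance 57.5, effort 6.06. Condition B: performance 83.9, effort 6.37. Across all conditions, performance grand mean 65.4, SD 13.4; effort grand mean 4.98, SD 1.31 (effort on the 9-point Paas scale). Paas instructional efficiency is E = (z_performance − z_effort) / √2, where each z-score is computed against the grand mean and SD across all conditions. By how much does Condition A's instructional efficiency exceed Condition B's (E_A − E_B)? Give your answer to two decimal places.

-1.23

Condition A: z_P = (57.5 − 65.4)/13.4 = -0.5896; z_E = (6.06 − 4.98)/1.31 = 0.8244; E_A = (-0.5896 − 0.8244)/√2 = -0.9998.
Condition B: z_P = (83.9 − 65.4)/13.4 = 1.3806; z_E = (6.37 − 4.98)/1.31 = 1.0611; E_B = (1.3806 − 1.0611)/√2 = 0.2259.
E_A − E_B = -0.9998 − 0.2259 = -1.2257 ≈ -1.23.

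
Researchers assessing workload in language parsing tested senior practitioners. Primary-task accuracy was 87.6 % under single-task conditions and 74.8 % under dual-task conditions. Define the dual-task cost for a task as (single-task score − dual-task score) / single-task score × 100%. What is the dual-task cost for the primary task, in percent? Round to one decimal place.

Cost = (87.6 − 74.8) / 87.6 × 100%
     = 12.8000 / 87.6 × 100% = 14.6119%.
≈ 14.6%.

14.6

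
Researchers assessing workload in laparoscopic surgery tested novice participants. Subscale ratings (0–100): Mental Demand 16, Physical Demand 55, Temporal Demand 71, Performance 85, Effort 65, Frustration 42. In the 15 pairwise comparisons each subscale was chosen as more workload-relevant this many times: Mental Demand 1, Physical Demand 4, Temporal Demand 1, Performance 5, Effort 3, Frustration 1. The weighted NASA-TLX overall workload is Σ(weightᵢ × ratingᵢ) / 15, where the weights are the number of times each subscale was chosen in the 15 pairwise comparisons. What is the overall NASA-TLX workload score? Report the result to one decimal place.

64.6

The tallies are the weights (they sum to 15).
Weighted sum = 1·16 + 4·55 + 1·71 + 5·85 + 3·65 + 1·42
            = 16 + 220 + 71 + 425 + 195 + 42 = 969.
Overall workload = 969 / 15 = 64.6000 ≈ 64.6.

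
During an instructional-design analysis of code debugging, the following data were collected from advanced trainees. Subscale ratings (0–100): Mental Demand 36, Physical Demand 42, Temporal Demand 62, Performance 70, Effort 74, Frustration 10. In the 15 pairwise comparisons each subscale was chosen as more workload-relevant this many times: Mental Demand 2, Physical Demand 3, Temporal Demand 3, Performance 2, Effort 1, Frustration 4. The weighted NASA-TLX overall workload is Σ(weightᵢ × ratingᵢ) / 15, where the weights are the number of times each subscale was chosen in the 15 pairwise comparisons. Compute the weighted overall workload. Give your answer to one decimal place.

The tallies are the weights (they sum to 15).
Weighted sum = 2·36 + 3·42 + 3·62 + 2·70 + 1·74 + 4·10
            = 72 + 126 + 186 + 140 + 74 + 40 = 638.
Overall workload = 638 / 15 = 42.5333 ≈ 42.5.

42.5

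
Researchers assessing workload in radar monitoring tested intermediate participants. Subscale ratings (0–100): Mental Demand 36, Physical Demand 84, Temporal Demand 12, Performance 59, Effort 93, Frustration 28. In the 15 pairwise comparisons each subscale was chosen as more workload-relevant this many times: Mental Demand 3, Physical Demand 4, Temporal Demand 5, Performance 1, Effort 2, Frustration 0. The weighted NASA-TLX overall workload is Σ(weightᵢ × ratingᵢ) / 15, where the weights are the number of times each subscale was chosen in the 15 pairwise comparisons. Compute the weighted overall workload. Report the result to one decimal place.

49.9

The tallies are the weights (they sum to 15).
Weighted sum = 3·36 + 4·84 + 5·12 + 1·59 + 2·93 + 0·28
            = 108 + 336 + 60 + 59 + 186 + 0 = 749.
Overall workload = 749 / 15 = 49.9333 ≈ 49.9.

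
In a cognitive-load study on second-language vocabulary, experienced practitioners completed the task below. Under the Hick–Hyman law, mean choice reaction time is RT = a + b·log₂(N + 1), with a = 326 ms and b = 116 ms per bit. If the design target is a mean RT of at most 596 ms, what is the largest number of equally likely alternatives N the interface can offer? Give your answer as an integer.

4

Set 326 + 116·log₂(N + 1) ≤ 596.
log₂(N + 1) ≤ (596 − 326) / 116 = 2.3276.
N + 1 ≤ 2^2.3276 = 5.0197.
N ≤ 4.0197, so the largest integer N is 4.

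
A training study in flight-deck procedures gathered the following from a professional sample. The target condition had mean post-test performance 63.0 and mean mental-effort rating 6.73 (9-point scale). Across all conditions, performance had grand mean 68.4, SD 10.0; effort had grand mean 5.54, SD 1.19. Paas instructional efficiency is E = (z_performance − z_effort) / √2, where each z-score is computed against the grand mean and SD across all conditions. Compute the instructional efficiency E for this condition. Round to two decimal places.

-1.09

z_performance = (63.0 − 68.4) / 10.0 = -5.4000 / 10.0 = -0.5400.
z_effort = (6.73 − 5.54) / 1.19 = 1.1900 / 1.19 = 1.0000.
z_P − z_E = -0.5400 − 1.0000 = -1.5400.
E = -1.5400 / √2 = -1.5400 / 1.41421 = -1.0889 ≈ -1.09.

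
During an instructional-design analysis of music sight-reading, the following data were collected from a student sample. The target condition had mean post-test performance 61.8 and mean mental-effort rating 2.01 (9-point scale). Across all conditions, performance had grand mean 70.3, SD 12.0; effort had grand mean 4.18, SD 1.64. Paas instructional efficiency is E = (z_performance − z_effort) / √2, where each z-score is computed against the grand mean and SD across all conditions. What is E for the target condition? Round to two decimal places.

0.43

z_performance = (61.8 − 70.3) / 12.0 = -8.5000 / 12.0 = -0.7083.
z_effort = (2.01 − 4.18) / 1.64 = -2.1700 / 1.64 = -1.3232.
z_P − z_E = -0.7083 − (-1.3232) = 0.6149.
E = 0.6149 / √2 = 0.6149 / 1.41421 = 0.4348 ≈ 0.43.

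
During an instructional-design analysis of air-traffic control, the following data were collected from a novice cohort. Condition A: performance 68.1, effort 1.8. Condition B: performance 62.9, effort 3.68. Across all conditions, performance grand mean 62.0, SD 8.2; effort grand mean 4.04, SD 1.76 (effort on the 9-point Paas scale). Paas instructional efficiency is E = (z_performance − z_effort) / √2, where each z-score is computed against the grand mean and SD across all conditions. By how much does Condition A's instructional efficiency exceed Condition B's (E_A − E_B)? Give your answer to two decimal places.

1.20

Condition A: z_P = (68.1 − 62.0)/8.2 = 0.7439; z_E = (1.8 − 4.04)/1.76 = -1.2727; E_A = (0.7439 − (-1.2727))/√2 = 1.4260.
Condition B: z_P = (62.9 − 62.0)/8.2 = 0.1098; z_E = (3.68 − 4.04)/1.76 = -0.2045; E_B = (0.1098 − (-0.2045))/√2 = 0.2222.
E_A − E_B = 1.4260 − 0.2222 = 1.2038 ≈ 1.20.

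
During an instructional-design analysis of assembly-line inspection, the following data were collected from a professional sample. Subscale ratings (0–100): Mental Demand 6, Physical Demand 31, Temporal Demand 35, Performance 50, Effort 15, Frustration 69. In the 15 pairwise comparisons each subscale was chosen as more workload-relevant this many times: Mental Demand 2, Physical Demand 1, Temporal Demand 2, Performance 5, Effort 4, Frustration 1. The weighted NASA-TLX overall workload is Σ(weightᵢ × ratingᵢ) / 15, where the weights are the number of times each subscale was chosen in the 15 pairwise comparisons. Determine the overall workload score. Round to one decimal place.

32.8

The tallies are the weights (they sum to 15).
Weighted sum = 2·6 + 1·31 + 2·35 + 5·50 + 4·15 + 1·69
            = 12 + 31 + 70 + 250 + 60 + 69 = 492.
Overall workload = 492 / 15 = 32.8000 ≈ 32.8.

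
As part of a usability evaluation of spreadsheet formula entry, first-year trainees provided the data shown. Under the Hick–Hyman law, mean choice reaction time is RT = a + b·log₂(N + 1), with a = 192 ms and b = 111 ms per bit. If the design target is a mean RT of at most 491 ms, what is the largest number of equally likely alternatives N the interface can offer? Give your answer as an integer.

5

Set 192 + 111·log₂(N + 1) ≤ 491.
log₂(N + 1) ≤ (491 − 192) / 111 = 2.6937.
N + 1 ≤ 2^2.6937 = 6.4697.
N ≤ 5.4697, so the largest integer N is 5.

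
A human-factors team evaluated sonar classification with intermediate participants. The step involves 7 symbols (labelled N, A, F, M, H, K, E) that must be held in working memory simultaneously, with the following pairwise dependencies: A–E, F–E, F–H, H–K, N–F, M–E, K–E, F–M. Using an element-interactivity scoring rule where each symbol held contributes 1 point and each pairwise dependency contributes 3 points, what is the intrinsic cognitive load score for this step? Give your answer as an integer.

Count of symbols held simultaneously: 7.
Count of pairwise dependencies listed: 8.
Element contribution: 7 × 1 = 7.
Interaction contribution: 8 × 3 = 24.
Intrinsic load = 7 + 24 = 31.

31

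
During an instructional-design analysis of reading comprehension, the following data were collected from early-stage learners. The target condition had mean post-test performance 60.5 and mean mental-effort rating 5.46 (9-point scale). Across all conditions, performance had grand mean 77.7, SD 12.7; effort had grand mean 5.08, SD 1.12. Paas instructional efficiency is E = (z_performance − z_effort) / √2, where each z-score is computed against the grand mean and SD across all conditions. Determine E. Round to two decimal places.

z_performance = (60.5 − 77.7) / 12.7 = -17.2000 / 12.7 = -1.3543.
z_effort = (5.46 − 5.08) / 1.12 = 0.3800 / 1.12 = 0.3393.
z_P − z_E = -1.3543 − 0.3393 = -1.6936.
E = -1.6936 / √2 = -1.6936 / 1.41421 = -1.1976 ≈ -1.20.

-1.20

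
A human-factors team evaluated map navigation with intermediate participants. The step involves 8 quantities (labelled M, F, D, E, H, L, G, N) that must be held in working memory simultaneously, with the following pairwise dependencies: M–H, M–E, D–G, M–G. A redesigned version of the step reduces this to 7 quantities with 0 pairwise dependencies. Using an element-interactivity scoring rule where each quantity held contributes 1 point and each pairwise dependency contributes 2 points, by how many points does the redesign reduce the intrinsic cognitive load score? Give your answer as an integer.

Original: 8 × 1 + 4 × 2 = 8 + 8 = 16.
Redesigned: 7 × 1 + 0 × 2 = 7 + 0 = 7.
Reduction = 16 − 7 = 9.

9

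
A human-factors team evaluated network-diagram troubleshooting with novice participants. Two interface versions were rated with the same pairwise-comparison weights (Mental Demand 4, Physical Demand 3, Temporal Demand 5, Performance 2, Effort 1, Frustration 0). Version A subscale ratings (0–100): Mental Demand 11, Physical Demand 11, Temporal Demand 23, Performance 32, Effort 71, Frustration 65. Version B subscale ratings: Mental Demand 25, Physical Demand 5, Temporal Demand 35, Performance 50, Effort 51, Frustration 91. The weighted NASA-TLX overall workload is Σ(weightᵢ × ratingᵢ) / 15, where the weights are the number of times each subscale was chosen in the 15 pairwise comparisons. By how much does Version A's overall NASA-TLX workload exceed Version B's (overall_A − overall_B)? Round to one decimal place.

Version A weighted sum = 4·11 + 3·11 + 5·23 + 2·32 + 1·71 + 0·65 = 44 + 33 + 115 + 64 + 71 + 0 = 327; overall_A = 327/15 = 21.8000.
Version B weighted sum = 4·25 + 3·5 + 5·35 + 2·50 + 1·51 + 0·91 = 100 + 15 + 175 + 100 + 51 + 0 = 441; overall_B = 441/15 = 29.4000.
Difference = 21.8000 − 29.4000 = -7.6000 ≈ -7.6.

-7.6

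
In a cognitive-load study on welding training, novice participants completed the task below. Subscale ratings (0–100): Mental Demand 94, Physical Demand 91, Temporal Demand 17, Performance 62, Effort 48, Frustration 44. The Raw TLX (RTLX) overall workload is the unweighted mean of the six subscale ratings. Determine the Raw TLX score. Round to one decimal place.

Sum of ratings = 94 + 91 + 17 + 62 + 48 + 44 = 356.
RTLX = 356 / 6 = 59.3333 ≈ 59.3.

59.3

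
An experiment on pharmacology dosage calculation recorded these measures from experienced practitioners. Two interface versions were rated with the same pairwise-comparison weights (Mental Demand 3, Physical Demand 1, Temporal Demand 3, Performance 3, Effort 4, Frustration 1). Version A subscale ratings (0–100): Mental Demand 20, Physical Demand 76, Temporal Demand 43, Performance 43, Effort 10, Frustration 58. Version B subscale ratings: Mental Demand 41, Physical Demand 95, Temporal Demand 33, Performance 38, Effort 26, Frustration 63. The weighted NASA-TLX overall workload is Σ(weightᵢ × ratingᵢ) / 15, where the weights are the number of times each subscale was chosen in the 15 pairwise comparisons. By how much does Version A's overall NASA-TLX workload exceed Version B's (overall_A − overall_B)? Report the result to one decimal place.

Version A weighted sum = 3·20 + 1·76 + 3·43 + 3·43 + 4·10 + 1·58 = 60 + 76 + 129 + 129 + 40 + 58 = 492; overall_A = 492/15 = 32.8000.
Version B weighted sum = 3·41 + 1·95 + 3·33 + 3·38 + 4·26 + 1·63 = 123 + 95 + 99 + 114 + 104 + 63 = 598; overall_B = 598/15 = 39.8667.
Difference = 32.8000 − 39.8667 = -7.0667 ≈ -7.1.

-7.1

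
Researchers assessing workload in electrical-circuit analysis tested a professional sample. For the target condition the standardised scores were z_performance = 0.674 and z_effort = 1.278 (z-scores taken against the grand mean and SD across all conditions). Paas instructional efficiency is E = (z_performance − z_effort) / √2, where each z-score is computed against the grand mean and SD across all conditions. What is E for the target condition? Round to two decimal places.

-0.43

z_P − z_E = 0.674 − 1.278 = -0.6040.
E = -0.6040 / √2 = -0.6040 / 1.41421 = -0.4271 ≈ -0.43.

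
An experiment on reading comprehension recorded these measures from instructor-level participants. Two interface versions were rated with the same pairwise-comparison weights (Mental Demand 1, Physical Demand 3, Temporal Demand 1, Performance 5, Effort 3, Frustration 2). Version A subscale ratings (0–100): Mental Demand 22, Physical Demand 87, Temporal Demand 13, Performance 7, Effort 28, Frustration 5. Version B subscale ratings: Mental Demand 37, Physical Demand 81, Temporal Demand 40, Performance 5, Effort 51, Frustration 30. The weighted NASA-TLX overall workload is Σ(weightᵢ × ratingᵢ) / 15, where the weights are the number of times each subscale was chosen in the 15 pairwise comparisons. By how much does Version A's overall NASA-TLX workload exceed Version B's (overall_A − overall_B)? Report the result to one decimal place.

Version A weighted sum = 1·22 + 3·87 + 1·13 + 5·7 + 3·28 + 2·5 = 22 + 261 + 13 + 35 + 84 + 10 = 425; overall_A = 425/15 = 28.3333.
Version B weighted sum = 1·37 + 3·81 + 1·40 + 5·5 + 3·51 + 2·30 = 37 + 243 + 40 + 25 + 153 + 60 = 558; overall_B = 558/15 = 37.2000.
Difference = 28.3333 − 37.2000 = -8.8667 ≈ -8.9.

-8.9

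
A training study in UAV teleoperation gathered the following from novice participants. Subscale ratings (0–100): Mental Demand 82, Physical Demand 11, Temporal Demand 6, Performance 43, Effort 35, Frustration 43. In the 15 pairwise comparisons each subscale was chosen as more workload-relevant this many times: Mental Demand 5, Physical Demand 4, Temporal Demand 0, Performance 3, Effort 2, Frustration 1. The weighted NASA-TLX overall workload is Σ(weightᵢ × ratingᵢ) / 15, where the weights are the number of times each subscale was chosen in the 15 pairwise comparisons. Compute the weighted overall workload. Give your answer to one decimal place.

The tallies are the weights (they sum to 15).
Weighted sum = 5·82 + 4·11 + 0·6 + 3·43 + 2·35 + 1·43
            = 410 + 44 + 0 + 129 + 70 + 43 = 696.
Overall workload = 696 / 15 = 46.4000 ≈ 46.4.

46.4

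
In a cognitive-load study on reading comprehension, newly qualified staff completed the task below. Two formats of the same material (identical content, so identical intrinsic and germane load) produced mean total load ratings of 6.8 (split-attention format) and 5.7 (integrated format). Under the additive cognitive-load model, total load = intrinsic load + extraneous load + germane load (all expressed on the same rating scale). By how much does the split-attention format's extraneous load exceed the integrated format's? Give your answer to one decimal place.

Intrinsic and germane load are equal across formats, so the difference in total load equals the difference in extraneous load.
Extraneous-load difference = 6.8 − 5.7 = 1.1.

1.1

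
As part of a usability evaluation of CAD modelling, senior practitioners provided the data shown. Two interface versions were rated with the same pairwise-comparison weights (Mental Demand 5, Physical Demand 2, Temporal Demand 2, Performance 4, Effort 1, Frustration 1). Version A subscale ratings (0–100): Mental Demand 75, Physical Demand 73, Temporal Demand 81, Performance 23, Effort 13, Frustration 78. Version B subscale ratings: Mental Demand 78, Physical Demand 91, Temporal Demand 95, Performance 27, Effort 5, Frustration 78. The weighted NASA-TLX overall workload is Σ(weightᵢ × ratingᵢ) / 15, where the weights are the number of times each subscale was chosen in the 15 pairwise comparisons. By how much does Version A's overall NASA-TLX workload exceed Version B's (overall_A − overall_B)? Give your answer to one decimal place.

Version A weighted sum = 5·75 + 2·73 + 2·81 + 4·23 + 1·13 + 1·78 = 375 + 146 + 162 + 92 + 13 + 78 = 866; overall_A = 866/15 = 57.7333.
Version B weighted sum = 5·78 + 2·91 + 2·95 + 4·27 + 1·5 + 1·78 = 390 + 182 + 190 + 108 + 5 + 78 = 953; overall_B = 953/15 = 63.5333.
Difference = 57.7333 − 63.5333 = -5.8000 ≈ -5.8.

-5.8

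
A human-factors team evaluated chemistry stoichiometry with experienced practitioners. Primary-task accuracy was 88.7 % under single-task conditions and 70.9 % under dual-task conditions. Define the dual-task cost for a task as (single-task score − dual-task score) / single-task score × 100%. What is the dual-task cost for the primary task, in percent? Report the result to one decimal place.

Cost = (88.7 − 70.9) / 88.7 × 100%
     = 17.8000 / 88.7 × 100% = 20.0676%.
≈ 20.1%.

20.1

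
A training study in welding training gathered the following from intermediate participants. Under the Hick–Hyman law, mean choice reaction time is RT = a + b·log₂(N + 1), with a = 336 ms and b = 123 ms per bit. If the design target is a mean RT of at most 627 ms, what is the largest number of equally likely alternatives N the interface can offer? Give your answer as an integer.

Set 336 + 123·log₂(N + 1) ≤ 627.
log₂(N + 1) ≤ (627 − 336) / 123 = 2.3659.
N + 1 ≤ 2^2.3659 = 5.1547.
N ≤ 4.1547, so the largest integer N is 4.

4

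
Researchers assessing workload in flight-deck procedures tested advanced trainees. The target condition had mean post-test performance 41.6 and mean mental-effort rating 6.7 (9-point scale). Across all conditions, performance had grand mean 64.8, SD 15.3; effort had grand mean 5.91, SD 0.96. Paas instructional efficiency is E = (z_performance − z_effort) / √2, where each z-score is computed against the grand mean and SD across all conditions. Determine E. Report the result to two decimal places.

-1.65

z_performance = (41.6 − 64.8) / 15.3 = -23.2000 / 15.3 = -1.5163.
z_effort = (6.7 − 5.91) / 0.96 = 0.7900 / 0.96 = 0.8229.
z_P − z_E = -1.5163 − 0.8229 = -2.3392.
E = -2.3392 / √2 = -2.3392 / 1.41421 = -1.6541 ≈ -1.65.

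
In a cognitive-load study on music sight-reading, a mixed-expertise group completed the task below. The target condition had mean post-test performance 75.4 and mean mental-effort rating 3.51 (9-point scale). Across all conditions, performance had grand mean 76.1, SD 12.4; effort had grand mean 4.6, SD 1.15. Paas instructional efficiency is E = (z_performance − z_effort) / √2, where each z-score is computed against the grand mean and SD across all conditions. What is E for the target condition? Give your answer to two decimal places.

0.63

z_performance = (75.4 − 76.1) / 12.4 = -0.7000 / 12.4 = -0.0565.
z_effort = (3.51 − 4.6) / 1.15 = -1.0900 / 1.15 = -0.9478.
z_P − z_E = -0.0565 − (-0.9478) = 0.8913.
E = 0.8913 / √2 = 0.8913 / 1.41421 = 0.6302 ≈ 0.63.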